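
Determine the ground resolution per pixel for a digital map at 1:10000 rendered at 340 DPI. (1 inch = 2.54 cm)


pixel_cm = 2.54 / 340 ≈ 0.007471 cm
ground = pixel_cm * 10000 / 100 = 2.54 * 10000 / (340 * 100) = 25400 / 34000 ≈ 0.75 m

0.75 m


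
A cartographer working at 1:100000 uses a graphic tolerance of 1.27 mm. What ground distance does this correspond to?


ground = 1.27 mm * 100000 / 1000 = 127.0 m

127.0 m


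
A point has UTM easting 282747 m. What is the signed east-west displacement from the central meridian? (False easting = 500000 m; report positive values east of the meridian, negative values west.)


displacement = 282747 - 500000 = -217253 m

-217253 m


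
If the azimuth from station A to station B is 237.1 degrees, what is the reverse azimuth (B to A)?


back azimuth = (237.1 + 180) mod 360 = 57.1 degrees

57.1 degrees


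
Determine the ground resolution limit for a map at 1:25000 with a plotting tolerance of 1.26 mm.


ground = 1.26 mm * 25000 / 1000 = 31.5 m

31.5 m


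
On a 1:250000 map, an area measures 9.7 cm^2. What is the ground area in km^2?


ground_area = 9.7 * (250000/100)^2 = 60625000.0 m^2 = 60.625 km^2

60.625 km^2


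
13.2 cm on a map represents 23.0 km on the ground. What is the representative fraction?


ground = 23.0 km = 2300000 cm; RF denominator = ground / map = 2300000 / 13.2 ≈ 174242; RF = 1:174242

1:174242


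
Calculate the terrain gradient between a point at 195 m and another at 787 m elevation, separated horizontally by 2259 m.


gradient = (787 - 195) / 2259 = 592 / 2259 = 0.2621

0.2621


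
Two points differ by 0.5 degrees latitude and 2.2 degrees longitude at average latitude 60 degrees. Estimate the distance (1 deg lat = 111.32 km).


dlat_km = 0.5 * 111.32 = 55.66
dlon_km = 2.2 * 111.32 * cos(60) ≈ 122.452
dist = sqrt(55.66^2 + 122.452^2) ≈ 134.5 km

134.5 km


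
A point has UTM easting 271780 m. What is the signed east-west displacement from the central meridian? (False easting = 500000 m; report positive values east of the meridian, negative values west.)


displacement = 271780 - 500000 = -228220 m

-228220 m


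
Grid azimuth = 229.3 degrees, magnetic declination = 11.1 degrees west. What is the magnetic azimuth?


magnetic azimuth = grid azimuth - declination (east +ve)
mag_az = 229.3 - -11.1 = 240.4 degrees

240.4 degrees


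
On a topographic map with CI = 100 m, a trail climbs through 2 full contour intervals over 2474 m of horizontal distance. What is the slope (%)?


elevation change = 2 * 100 = 200 m
slope = 200 / 2474 * 100 = 8.1%

8.1%


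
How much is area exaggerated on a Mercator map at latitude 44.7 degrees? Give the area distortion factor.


area_distortion = 1/cos^2(44.7) = 1.979

1.979


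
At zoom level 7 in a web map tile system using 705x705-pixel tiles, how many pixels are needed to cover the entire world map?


tiles per axis = 2^7 = 128
total tiles = 128^2 = 16384
pixels per axis = 128 * 705 = 90240
total pixels = 90240^2 = 8143257600

8143257600 pixels


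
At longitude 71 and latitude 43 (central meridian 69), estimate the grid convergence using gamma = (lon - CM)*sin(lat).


gamma = (71 - 69) * sin(43) = 2 * 0.681998 = 1.364 degrees

1.364 degrees


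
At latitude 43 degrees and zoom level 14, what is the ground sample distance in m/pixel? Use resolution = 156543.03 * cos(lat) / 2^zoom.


res = 156543.03 * cos(43) / 2^14 = 156543.03 * 0.7313537 / 16384 = 6.99 m/pixel

6.99 m/pixel


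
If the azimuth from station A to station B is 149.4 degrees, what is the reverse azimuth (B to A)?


back azimuth = (149.4 + 180) mod 360 = 329.4 degrees

329.4 degrees


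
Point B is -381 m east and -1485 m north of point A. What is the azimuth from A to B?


az = atan2(-381, -1485) = -165.6 deg
adjusted to 0-360: 194.4 degrees

194.4 degrees


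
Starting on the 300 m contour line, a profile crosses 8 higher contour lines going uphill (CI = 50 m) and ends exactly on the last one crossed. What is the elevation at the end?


elevation = 300 + 8 * 50 = 700 m

700 m


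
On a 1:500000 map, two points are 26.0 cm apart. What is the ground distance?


ground = 26.0 cm * 500000 / 100 = 130000.0 m = 130.0 km

130.0 km


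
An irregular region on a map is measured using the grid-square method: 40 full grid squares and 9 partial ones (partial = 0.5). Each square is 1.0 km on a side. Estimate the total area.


effective squares = 40 + 9 * 0.5 = 44.5
area = 44.5 * 1.0 = 44.5 km^2

44.5 km^2


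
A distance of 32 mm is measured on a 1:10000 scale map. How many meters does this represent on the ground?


ground = 32 mm * 10000 / 1000 = 320.0 m

320.0 m


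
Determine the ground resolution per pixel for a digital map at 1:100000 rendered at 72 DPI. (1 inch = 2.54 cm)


pixel_cm = 2.54 / 72 ≈ 0.035278 cm
ground = pixel_cm * 100000 / 100 = 2.54 * 100000 / (72 * 100) = 254000 / 7200 ≈ 35.28 m

35.28 m


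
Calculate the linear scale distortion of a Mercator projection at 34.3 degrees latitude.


SF = 1 / cos(34.3) = 1 / 0.826098 = 1.211

1.211


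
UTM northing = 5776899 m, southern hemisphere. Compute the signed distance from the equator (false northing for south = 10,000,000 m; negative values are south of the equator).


For southern: actual = 5776899 - 10000000 = -4223101 m

-4223101 m


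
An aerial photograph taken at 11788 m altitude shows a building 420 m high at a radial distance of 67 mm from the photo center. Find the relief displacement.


d = h * r / H = 420 * 67 / 11788 = 2.39 mm

2.39 mm


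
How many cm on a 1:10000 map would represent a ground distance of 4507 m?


map_cm = 4507 * 100 / 10000 = 45.07 cm

45.07 cm


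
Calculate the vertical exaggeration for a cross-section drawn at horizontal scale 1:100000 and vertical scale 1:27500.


VE = horizontal_scale / vertical_scale = 100000 / 27500 ≈ 3.6

3.6x


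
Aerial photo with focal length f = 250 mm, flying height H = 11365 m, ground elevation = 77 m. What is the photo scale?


scale = f / (H - h) = 250 mm / 11288 m = 250 / 11288000 = 1:45152

1:45152


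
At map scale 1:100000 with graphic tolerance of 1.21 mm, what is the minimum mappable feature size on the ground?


ground = 1.21 mm * 100000 / 1000 = 121.0 m

121.0 m


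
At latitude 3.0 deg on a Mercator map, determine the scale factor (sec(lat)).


SF = 1 / cos(3.0) = 1 / 0.99863 = 1.001

1.001


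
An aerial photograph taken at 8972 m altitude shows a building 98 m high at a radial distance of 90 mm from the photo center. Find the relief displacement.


d = h * r / H = 98 * 90 / 8972 = 0.98 mm

0.98 mm


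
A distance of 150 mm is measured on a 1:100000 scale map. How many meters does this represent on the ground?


ground = 150 mm * 100000 / 1000 = 15000.0 m

15000.0 m


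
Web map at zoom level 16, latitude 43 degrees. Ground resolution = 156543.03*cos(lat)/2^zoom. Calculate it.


res = 156543.03 * cos(43) / 2^16 = 156543.03 * 0.7313537 / 65536 = 1.75 m/pixel

1.75 m/pixel


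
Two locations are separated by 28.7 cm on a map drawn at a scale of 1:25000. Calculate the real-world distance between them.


ground = 28.7 cm * 25000 / 100 = 7175.0 m = 7.175 km

7.175 km


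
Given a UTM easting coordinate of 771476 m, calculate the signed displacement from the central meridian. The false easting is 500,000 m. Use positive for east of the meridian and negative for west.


displacement = 771476 - 500000 = 271476 m

271476 m


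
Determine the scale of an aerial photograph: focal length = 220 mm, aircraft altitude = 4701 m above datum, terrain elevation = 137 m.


scale = f / (H - h) = 220 mm / 4564 m = 220 / 4564000 = 1:20745

1:20745


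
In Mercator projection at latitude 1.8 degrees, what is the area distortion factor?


area_distortion = 1/cos^2(1.8) = 1.001

1.001


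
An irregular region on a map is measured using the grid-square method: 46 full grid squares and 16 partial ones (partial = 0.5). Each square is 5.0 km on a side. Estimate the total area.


effective squares = 46 + 16 * 0.5 = 54.0
area = 54.0 * 25.0 = 1350.0 km^2

1350.0 km^2


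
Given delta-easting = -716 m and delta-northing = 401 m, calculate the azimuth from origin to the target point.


az = atan2(-716, 401) = -60.7 deg
adjusted to 0-360: 299.3 degrees

299.3 degrees


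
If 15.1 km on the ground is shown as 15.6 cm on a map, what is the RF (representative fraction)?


ground = 15.1 km = 1510000 cm; RF denominator = ground / map = 1510000 / 15.6 ≈ 96795; RF = 1:96795

1:96795


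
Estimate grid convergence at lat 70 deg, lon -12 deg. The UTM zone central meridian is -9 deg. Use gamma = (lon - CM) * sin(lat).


gamma = (-12 - -9) * sin(70) = -3 * 0.939693 = -2.819 degrees

-2.819 degrees


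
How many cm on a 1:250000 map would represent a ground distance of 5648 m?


map_cm = 5648 * 100 / 250000 = 2.2592 cm ≈ 2.26 cm

2.26 cm


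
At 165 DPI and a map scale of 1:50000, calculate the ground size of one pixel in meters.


pixel_cm = 2.54 / 165 ≈ 0.015394 cm
ground = pixel_cm * 50000 / 100 = 2.54 * 50000 / (165 * 100) = 127000 / 16500 ≈ 7.7 m

7.7 m


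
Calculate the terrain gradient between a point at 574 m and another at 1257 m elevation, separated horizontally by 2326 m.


gradient = (1257 - 574) / 2326 = 683 / 2326 = 0.2936

0.2936


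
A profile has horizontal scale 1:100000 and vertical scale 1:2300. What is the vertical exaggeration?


VE = horizontal_scale / vertical_scale = 100000 / 2300 ≈ 43.5

43.5x


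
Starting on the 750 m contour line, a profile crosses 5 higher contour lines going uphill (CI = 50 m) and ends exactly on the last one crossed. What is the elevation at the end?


elevation = 750 + 5 * 50 = 1000 m

1000 m


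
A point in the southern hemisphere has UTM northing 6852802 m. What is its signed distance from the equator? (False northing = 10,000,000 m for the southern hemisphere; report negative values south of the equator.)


For southern: actual = 6852802 - 10000000 = -3147198 m

-3147198 m


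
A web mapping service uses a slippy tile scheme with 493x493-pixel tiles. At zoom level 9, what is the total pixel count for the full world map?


tiles per axis = 2^9 = 512
total tiles = 512^2 = 262144
pixels per axis = 512 * 493 = 252416
total pixels = 252416^2 = 63713837056

63713837056 pixels


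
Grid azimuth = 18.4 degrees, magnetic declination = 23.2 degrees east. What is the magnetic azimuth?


magnetic azimuth = grid azimuth - declination (east +ve)
mag_az = 18.4 - 23.2 = 355.2 degrees

355.2 degrees


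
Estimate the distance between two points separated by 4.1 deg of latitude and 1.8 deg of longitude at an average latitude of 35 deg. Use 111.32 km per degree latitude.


dlat_km = 4.1 * 111.32 = 456.412
dlon_km = 1.8 * 111.32 * cos(35) ≈ 164.138
dist = sqrt(456.412^2 + 164.138^2) ≈ 485.0 km

485.0 km


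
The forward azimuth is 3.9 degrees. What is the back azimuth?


back azimuth = (3.9 + 180) mod 360 = 183.9 degrees

183.9 degrees


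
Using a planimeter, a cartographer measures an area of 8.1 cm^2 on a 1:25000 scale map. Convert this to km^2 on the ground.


ground_area = 8.1 * (25000/100)^2 = 506250.0 m^2 = 0.50625 km^2 ≈ 0.506 km^2

0.506 km^2


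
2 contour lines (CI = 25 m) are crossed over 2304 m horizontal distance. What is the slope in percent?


elevation change = 2 * 25 = 50 m
slope = 50 / 2304 * 100 = 2.2%

2.2%


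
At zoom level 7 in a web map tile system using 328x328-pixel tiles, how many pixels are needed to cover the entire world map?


tiles per axis = 2^7 = 128
total tiles = 128^2 = 16384
pixels per axis = 128 * 328 = 41984
total pixels = 41984^2 = 1762656256

1762656256 pixels


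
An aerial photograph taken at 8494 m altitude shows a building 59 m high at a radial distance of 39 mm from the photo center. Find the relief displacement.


d = h * r / H = 59 * 39 / 8494 = 0.27 mm

0.27 mm


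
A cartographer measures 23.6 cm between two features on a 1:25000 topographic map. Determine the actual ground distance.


ground = 23.6 cm * 25000 / 100 = 5900.0 m = 5.9 km

5.9 km


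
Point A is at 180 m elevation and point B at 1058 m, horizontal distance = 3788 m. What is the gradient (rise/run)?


gradient = (1058 - 180) / 3788 = 878 / 3788 = 0.2318

0.2318


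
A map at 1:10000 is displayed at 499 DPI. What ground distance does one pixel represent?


pixel_cm = 2.54 / 499 ≈ 0.00509 cm
ground = pixel_cm * 10000 / 100 = 2.54 * 10000 / (499 * 100) = 25400 / 49900 ≈ 0.51 m

0.51 m


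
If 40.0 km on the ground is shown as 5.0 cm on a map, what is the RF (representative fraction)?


ground = 40.0 km = 4000000 cm; RF denominator = ground / map = 4000000 / 5.0 = 800000; RF = 1:800000

1:800000


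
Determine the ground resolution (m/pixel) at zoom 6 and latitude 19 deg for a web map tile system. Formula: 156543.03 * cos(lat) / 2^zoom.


res = 156543.03 * cos(19) / 2^6 = 156543.03 * 0.94551858 / 64 = 2312.72 m/pixel

2312.72 m/pixel


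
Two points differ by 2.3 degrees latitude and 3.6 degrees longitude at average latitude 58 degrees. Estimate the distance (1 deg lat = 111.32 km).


dlat_km = 2.3 * 111.32 = 256.036
dlon_km = 3.6 * 111.32 * cos(58) ≈ 212.366
dist = sqrt(256.036^2 + 212.366^2) ≈ 332.6 km

332.6 km


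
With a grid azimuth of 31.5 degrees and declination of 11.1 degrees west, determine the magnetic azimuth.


magnetic azimuth = grid azimuth - declination (east +ve)
mag_az = 31.5 - -11.1 = 42.6 degrees

42.6 degrees


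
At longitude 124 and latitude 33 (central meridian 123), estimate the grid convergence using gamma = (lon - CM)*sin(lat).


gamma = (124 - 123) * sin(33) = 1 * 0.544639 = 0.545 degrees

0.545 degrees


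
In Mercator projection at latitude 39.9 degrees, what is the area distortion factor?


area_distortion = 1/cos^2(39.9) = 1.699

1.699


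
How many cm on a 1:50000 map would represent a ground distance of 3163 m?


map_cm = 3163 * 100 / 50000 = 6.326 cm ≈ 6.33 cm

6.33 cm


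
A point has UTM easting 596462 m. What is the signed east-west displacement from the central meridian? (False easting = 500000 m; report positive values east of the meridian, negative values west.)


displacement = 596462 - 500000 = 96462 m

96462 m


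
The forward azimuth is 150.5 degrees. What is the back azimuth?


back azimuth = (150.5 + 180) mod 360 = 330.5 degrees

330.5 degrees


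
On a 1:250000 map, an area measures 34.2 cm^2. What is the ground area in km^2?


ground_area = 34.2 * (250000/100)^2 = 213750000.0 m^2 = 213.75 km^2

213.75 km^2


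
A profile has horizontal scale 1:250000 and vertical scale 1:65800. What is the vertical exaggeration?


VE = horizontal_scale / vertical_scale = 250000 / 65800 ≈ 3.8

3.8x


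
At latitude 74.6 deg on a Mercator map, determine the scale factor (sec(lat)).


SF = 1 / cos(74.6) = 1 / 0.265556 = 3.766

3.766


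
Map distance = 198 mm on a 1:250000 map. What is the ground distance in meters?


ground = 198 mm * 250000 / 1000 = 49500.0 m

49500.0 m


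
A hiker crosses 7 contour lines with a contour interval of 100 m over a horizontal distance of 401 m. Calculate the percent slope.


elevation change = 7 * 100 = 700 m
slope = 700 / 401 * 100 = 174.6%

174.6%


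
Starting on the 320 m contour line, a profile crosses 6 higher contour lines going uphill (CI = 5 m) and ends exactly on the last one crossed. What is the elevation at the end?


elevation = 320 + 6 * 5 = 350 m

350 m


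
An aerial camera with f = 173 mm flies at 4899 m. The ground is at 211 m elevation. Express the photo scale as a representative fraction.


scale = f / (H - h) = 173 mm / 4688 m = 173 / 4688000 = 1:27098

1:27098


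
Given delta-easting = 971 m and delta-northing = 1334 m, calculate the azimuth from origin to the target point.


az = atan2(971, 1334) = 36.1 deg
adjusted to 0-360: 36.1 degrees

36.1 degrees


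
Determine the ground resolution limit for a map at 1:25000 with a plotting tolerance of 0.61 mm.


ground = 0.61 mm * 25000 / 1000 = 15.25 m

15.25 m


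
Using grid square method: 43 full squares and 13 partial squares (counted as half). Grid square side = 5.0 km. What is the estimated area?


effective squares = 43 + 13 * 0.5 = 49.5
area = 49.5 * 25.0 = 1237.5 km^2

1237.5 km^2


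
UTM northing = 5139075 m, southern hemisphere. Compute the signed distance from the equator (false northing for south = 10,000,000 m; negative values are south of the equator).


For southern: actual = 5139075 - 10000000 = -4860925 m

-4860925 m


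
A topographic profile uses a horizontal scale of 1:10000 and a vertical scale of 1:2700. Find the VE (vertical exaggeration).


VE = horizontal_scale / vertical_scale = 10000 / 2700 ≈ 3.7

3.7x


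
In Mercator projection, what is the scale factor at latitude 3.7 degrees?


SF = 1 / cos(3.7) = 1 / 0.997916 = 1.002

1.002


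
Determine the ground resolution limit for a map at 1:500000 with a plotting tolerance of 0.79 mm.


ground = 0.79 mm * 500000 / 1000 = 395.0 m

395.0 m


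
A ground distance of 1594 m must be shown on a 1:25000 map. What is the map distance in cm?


map_cm = 1594 * 100 / 25000 = 6.376 cm ≈ 6.38 cm

6.38 cm


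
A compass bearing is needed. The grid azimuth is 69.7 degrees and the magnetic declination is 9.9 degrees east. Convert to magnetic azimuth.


magnetic azimuth = grid azimuth - declination (east +ve)
mag_az = 69.7 - 9.9 = 59.8 degrees

59.8 degrees


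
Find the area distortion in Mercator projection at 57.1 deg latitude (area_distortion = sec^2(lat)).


area_distortion = 1/cos^2(57.1) = 3.389

3.389


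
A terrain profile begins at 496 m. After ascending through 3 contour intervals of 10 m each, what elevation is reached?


elevation = 496 + 3 * 10 = 526 m

526 m


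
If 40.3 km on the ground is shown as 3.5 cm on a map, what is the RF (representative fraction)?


ground = 40.3 km = 4030000 cm; RF denominator = ground / map = 4030000 / 3.5 ≈ 1151429; RF = 1:1151429

1:1151429


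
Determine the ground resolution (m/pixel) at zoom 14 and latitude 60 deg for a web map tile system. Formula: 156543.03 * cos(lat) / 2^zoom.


res = 156543.03 * cos(60) / 2^14 = 156543.03 * 0.5 / 16384 = 4.78 m/pixel

4.78 m/pixel


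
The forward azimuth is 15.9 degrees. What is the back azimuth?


back azimuth = (15.9 + 180) mod 360 = 195.9 degrees

195.9 degrees


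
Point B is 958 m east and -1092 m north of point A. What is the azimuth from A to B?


az = atan2(958, -1092) = 138.7 deg
adjusted to 0-360: 138.7 degrees

138.7 degrees


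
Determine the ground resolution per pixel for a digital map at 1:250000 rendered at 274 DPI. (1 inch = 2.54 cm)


pixel_cm = 2.54 / 274 ≈ 0.00927 cm
ground = pixel_cm * 250000 / 100 = 2.54 * 250000 / (274 * 100) = 635000 / 27400 ≈ 23.18 m

23.18 m


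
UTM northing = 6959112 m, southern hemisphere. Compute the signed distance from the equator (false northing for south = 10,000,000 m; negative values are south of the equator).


For southern: actual = 6959112 - 10000000 = -3040888 m

-3040888 m


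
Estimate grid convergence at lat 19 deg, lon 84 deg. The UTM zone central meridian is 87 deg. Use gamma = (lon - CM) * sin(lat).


gamma = (84 - 87) * sin(19) = -3 * 0.325568 = -0.977 degrees

-0.977 degrees


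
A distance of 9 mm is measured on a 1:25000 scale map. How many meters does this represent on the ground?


ground = 9 mm * 25000 / 1000 = 225.0 m

225.0 m


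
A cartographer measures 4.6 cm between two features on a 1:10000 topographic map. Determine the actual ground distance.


ground = 4.6 cm * 10000 / 100 = 460.0 m

460.0 m


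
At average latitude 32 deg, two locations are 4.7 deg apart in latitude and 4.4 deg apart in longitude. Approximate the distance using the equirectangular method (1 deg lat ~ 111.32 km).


dlat_km = 4.7 * 111.32 = 523.204
dlon_km = 4.4 * 111.32 * cos(32) ≈ 415.381
dist = sqrt(523.204^2 + 415.381^2) ≈ 668.0 km

668.0 km


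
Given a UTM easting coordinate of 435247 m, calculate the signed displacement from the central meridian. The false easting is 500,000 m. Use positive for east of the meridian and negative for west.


displacement = 435247 - 500000 = -64753 m

-64753 m


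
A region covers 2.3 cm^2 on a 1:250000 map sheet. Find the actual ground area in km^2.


ground_area = 2.3 * (250000/100)^2 = 14375000.0 m^2 = 14.375 km^2

14.375 km^2


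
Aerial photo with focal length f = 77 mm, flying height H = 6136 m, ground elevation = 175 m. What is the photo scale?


scale = f / (H - h) = 77 mm / 5961 m = 77 / 5961000 = 1:77416

1:77416


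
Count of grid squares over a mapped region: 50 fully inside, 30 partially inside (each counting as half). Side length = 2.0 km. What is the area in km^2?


effective squares = 50 + 30 * 0.5 = 65.0
area = 65.0 * 4.0 = 260.0 km^2

260.0 km^2


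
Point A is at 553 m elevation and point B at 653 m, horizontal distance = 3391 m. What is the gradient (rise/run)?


gradient = (653 - 553) / 3391 = 100 / 3391 = 0.0295

0.0295


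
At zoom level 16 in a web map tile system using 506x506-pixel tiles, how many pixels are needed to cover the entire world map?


tiles per axis = 2^16 = 65536
total tiles = 65536^2 = 4294967296
pixels per axis = 65536 * 506 = 33161216
total pixels = 33161216^2 = 1099666246598656

1099666246598656 pixels


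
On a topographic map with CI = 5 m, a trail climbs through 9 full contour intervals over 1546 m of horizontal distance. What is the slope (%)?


elevation change = 9 * 5 = 45 m
slope = 45 / 1546 * 100 = 2.9%

2.9%


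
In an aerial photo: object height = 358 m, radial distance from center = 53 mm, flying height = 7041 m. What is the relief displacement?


d = h * r / H = 358 * 53 / 7041 = 2.69 mm

2.69 mm


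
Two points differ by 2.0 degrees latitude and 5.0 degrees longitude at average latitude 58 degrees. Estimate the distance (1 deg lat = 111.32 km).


dlat_km = 2.0 * 111.32 = 222.64
dlon_km = 5.0 * 111.32 * cos(58) ≈ 294.953
dist = sqrt(222.64^2 + 294.953^2) ≈ 369.5 km

369.5 km


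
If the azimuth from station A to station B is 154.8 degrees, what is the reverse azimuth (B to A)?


back azimuth = (154.8 + 180) mod 360 = 334.8 degrees

334.8 degrees


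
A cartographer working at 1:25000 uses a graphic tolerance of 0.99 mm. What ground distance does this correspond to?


ground = 0.99 mm * 25000 / 1000 = 24.75 m

24.75 m


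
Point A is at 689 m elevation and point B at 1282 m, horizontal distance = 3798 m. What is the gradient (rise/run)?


gradient = (1282 - 689) / 3798 = 593 / 3798 = 0.1561

0.1561


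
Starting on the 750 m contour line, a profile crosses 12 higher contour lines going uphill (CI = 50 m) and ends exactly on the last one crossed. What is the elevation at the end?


elevation = 750 + 12 * 50 = 1350 m

1350 m


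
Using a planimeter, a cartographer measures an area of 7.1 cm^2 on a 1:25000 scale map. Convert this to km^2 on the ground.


ground_area = 7.1 * (25000/100)^2 = 443750.0 m^2 = 0.44375 km^2 ≈ 0.444 km^2

0.444 km^2


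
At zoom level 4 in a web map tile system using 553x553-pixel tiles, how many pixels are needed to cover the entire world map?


tiles per axis = 2^4 = 16
total tiles = 16^2 = 256
pixels per axis = 16 * 553 = 8848
total pixels = 8848^2 = 78287104

78287104 pixels


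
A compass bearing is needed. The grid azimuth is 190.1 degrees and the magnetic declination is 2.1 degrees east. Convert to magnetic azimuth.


magnetic azimuth = grid azimuth - declination (east +ve)
mag_az = 190.1 - 2.1 = 188.0 degrees

188.0 degrees


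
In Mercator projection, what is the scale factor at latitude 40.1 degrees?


SF = 1 / cos(40.1) = 1 / 0.764921 = 1.307

1.307


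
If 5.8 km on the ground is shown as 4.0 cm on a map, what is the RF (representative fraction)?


ground = 5.8 km = 580000 cm; RF denominator = ground / map = 580000 / 4.0 = 145000; RF = 1:145000

1:145000


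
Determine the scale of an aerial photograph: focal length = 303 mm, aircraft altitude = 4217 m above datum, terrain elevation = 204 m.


scale = f / (H - h) = 303 mm / 4013 m = 303 / 4013000 = 1:13244

1:13244


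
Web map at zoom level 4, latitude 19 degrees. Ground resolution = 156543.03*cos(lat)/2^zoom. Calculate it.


res = 156543.03 * cos(19) / 2^4 = 156543.03 * 0.94551858 / 16 = 9250.9 m/pixel

9250.9 m/pixel


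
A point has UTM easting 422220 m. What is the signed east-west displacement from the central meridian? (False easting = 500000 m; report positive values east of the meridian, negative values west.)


displacement = 422220 - 500000 = -77780 m

-77780 m


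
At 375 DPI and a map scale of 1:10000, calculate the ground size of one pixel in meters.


pixel_cm = 2.54 / 375 ≈ 0.006773 cm
ground = pixel_cm * 10000 / 100 = 2.54 * 10000 / (375 * 100) = 25400 / 37500 ≈ 0.68 m

0.68 m


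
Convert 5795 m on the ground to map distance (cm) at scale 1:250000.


map_cm = 5795 * 100 / 250000 = 2.318 cm ≈ 2.32 cm

2.32 cm


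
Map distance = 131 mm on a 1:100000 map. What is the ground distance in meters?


ground = 131 mm * 100000 / 1000 = 13100.0 m

13100.0 m


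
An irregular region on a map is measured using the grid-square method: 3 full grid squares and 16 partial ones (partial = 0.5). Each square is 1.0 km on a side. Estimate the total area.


effective squares = 3 + 16 * 0.5 = 11.0
area = 11.0 * 1.0 = 11.0 km^2

11.0 km^2


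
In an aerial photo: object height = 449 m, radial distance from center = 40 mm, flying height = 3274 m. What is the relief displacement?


d = h * r / H = 449 * 40 / 3274 = 5.49 mm

5.49 mm


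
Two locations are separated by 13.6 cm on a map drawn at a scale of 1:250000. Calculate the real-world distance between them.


ground = 13.6 cm * 250000 / 100 = 34000.0 m = 34.0 km

34.0 km


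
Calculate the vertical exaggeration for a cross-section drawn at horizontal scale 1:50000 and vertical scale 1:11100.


VE = horizontal_scale / vertical_scale = 50000 / 11100 ≈ 4.5

4.5x


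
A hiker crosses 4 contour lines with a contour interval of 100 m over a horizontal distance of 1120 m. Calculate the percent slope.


elevation change = 4 * 100 = 400 m
slope = 400 / 1120 * 100 = 35.7%

35.7%


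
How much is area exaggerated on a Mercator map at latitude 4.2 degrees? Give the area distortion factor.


area_distortion = 1/cos^2(4.2) = 1.005

1.005


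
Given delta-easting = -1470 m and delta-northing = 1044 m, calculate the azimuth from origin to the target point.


az = atan2(-1470, 1044) = -54.6 deg
adjusted to 0-360: 305.4 degrees

305.4 degrees


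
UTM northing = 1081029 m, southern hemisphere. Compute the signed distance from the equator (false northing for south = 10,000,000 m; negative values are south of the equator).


For southern: actual = 1081029 - 10000000 = -8918971 m

-8918971 m


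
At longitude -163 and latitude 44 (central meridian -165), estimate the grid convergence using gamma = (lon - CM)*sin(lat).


gamma = (-163 - -165) * sin(44) = 2 * 0.694658 = 1.389 degrees

1.389 degrees


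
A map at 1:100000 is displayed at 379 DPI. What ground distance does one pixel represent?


pixel_cm = 2.54 / 379 ≈ 0.006702 cm
ground = pixel_cm * 100000 / 100 = 2.54 * 100000 / (379 * 100) = 254000 / 37900 ≈ 6.7 m

6.7 m


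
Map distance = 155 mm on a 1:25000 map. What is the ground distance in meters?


ground = 155 mm * 25000 / 1000 = 3875.0 m

3875.0 m


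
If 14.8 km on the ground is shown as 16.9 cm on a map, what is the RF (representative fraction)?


ground = 14.8 km = 1480000 cm; RF denominator = ground / map = 1480000 / 16.9 ≈ 87574; RF = 1:87574

1:87574


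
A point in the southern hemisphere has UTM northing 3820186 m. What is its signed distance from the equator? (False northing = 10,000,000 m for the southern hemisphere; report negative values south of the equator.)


For southern: actual = 3820186 - 10000000 = -6179814 m

-6179814 m


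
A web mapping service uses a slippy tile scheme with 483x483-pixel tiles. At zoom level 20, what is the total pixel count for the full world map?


tiles per axis = 2^20 = 1048576
total tiles = 1048576^2 = 1099511627776
pixels per axis = 1048576 * 483 = 506462208
total pixels = 506462208^2 = 256503968132235264

256503968132235264 pixels


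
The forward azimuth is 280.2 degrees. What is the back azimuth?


back azimuth = (280.2 + 180) mod 360 = 100.2 degrees

100.2 degrees


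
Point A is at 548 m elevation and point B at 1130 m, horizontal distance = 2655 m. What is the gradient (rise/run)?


gradient = (1130 - 548) / 2655 = 582 / 2655 = 0.2192

0.2192


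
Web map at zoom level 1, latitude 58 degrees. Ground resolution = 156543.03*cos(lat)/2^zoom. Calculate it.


res = 156543.03 * cos(58) / 2^1 = 156543.03 * 0.52991926 / 2 = 41477.58 m/pixel

41477.58 m/pixel


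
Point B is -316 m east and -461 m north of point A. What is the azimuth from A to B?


az = atan2(-316, -461) = -145.6 deg
adjusted to 0-360: 214.4 degrees

214.4 degrees


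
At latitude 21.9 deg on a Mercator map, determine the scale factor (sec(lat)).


SF = 1 / cos(21.9) = 1 / 0.927836 = 1.078

1.078


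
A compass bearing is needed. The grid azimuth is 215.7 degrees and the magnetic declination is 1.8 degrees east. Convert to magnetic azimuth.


magnetic azimuth = grid azimuth - declination (east +ve)
mag_az = 215.7 - 1.8 = 213.9 degrees

213.9 degrees


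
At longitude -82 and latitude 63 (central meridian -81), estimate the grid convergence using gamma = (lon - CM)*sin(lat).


gamma = (-82 - -81) * sin(63) = -1 * 0.891007 = -0.891 degrees

-0.891 degrees


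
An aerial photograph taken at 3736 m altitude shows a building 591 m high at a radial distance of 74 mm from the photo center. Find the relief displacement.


d = h * r / H = 591 * 74 / 3736 = 11.71 mm

11.71 mm


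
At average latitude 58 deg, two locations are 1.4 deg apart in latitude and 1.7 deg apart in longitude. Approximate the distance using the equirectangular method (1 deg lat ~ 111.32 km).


dlat_km = 1.4 * 111.32 = 155.848
dlon_km = 1.7 * 111.32 * cos(58) ≈ 100.284
dist = sqrt(155.848^2 + 100.284^2) ≈ 185.3 km

185.3 km


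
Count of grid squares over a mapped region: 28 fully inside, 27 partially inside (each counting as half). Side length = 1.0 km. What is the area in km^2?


effective squares = 28 + 27 * 0.5 = 41.5
area = 41.5 * 1.0 = 41.5 km^2

41.5 km^2


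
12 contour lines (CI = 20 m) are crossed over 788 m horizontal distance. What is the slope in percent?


elevation change = 12 * 20 = 240 m
slope = 240 / 788 * 100 = 30.5%

30.5%


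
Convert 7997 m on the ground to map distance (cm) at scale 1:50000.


map_cm = 7997 * 100 / 50000 = 15.994 cm ≈ 15.99 cm

15.99 cm


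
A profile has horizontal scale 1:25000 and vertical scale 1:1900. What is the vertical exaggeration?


VE = horizontal_scale / vertical_scale = 25000 / 1900 ≈ 13.2

13.2x


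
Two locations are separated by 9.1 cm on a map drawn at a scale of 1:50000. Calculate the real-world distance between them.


ground = 9.1 cm * 50000 / 100 = 4550.0 m = 4.55 km

4.55 km


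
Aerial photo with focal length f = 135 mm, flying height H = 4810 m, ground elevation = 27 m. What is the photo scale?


scale = f / (H - h) = 135 mm / 4783 m = 135 / 4783000 = 1:35430

1:35430


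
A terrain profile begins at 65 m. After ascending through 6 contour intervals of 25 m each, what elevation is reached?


elevation = 65 + 6 * 25 = 215 m

215 m


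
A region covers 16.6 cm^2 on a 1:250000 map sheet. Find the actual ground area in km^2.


ground_area = 16.6 * (250000/100)^2 = 103750000.0 m^2 = 103.75 km^2

103.75 km^2


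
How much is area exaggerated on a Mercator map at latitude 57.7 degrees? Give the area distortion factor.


area_distortion = 1/cos^2(57.7) = 3.502

3.502


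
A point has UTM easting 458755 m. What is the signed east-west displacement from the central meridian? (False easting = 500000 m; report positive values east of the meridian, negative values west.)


displacement = 458755 - 500000 = -41245 m

-41245 m


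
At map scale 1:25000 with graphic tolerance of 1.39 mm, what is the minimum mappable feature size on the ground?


ground = 1.39 mm * 25000 / 1000 = 34.75 m

34.75 m


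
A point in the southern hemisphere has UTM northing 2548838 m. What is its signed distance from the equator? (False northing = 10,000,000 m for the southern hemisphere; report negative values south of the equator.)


For southern: actual = 2548838 - 10000000 = -7451162 m

-7451162 m


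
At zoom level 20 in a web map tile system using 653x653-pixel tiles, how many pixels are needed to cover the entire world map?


tiles per axis = 2^20 = 1048576
total tiles = 1048576^2 = 1099511627776
pixels per axis = 1048576 * 653 = 684720128
total pixels = 684720128^2 = 468841653688336384

468841653688336384 pixels


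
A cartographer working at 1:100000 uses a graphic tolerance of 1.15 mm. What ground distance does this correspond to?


ground = 1.15 mm * 100000 / 1000 = 115.0 m

115.0 m


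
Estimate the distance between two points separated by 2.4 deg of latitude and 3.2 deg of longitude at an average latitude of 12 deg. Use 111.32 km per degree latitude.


dlat_km = 2.4 * 111.32 = 267.168
dlon_km = 3.2 * 111.32 * cos(12) ≈ 348.44
dist = sqrt(267.168^2 + 348.44^2) ≈ 439.1 km

439.1 km


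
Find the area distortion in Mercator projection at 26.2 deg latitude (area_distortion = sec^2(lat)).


area_distortion = 1/cos^2(26.2) = 1.242

1.242


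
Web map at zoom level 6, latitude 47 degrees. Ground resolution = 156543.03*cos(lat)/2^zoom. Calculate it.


res = 156543.03 * cos(47) / 2^6 = 156543.03 * 0.68199836 / 64 = 1668.16 m/pixel

1668.16 m/pixel


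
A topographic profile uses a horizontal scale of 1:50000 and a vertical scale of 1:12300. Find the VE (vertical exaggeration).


VE = horizontal_scale / vertical_scale = 50000 / 12300 ≈ 4.1

4.1x


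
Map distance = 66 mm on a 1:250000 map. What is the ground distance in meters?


ground = 66 mm * 250000 / 1000 = 16500.0 m

16500.0 m


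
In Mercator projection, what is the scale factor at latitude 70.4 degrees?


SF = 1 / cos(70.4) = 1 / 0.335452 = 2.981

2.981


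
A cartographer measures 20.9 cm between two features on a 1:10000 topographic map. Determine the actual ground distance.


ground = 20.9 cm * 10000 / 100 = 2090.0 m = 2.09 km

2.09 km


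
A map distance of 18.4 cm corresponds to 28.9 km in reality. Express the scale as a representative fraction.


ground = 28.9 km = 2890000 cm; RF denominator = ground / map = 2890000 / 18.4 ≈ 157065; RF = 1:157065

1:157065


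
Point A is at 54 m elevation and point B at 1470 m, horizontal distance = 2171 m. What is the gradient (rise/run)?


gradient = (1470 - 54) / 2171 = 1416 / 2171 = 0.6522

0.6522


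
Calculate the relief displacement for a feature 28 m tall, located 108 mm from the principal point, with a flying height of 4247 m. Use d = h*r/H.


d = h * r / H = 28 * 108 / 4247 = 0.71 mm

0.71 mm


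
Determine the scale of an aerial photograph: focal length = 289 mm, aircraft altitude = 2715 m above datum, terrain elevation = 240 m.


scale = f / (H - h) = 289 mm / 2475 m = 289 / 2475000 = 1:8564

1:8564


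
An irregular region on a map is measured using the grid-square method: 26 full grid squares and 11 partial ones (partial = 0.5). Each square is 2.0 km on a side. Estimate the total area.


effective squares = 26 + 11 * 0.5 = 31.5
area = 31.5 * 4.0 = 126.0 km^2

126.0 km^2


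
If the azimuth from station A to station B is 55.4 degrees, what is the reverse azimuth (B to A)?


back azimuth = (55.4 + 180) mod 360 = 235.4 degrees

235.4 degrees


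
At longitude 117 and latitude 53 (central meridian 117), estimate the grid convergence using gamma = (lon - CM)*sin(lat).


gamma = (117 - 117) * sin(53) = 0 * 0.798636 = 0.0 degrees

0.0 degrees


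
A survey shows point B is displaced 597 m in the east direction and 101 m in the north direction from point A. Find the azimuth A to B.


az = atan2(597, 101) = 80.4 deg
adjusted to 0-360: 80.4 degrees

80.4 degrees


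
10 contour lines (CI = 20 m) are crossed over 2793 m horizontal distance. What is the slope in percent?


elevation change = 10 * 20 = 200 m
slope = 200 / 2793 * 100 = 7.2%

7.2%


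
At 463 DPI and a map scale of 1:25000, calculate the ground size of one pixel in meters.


pixel_cm = 2.54 / 463 ≈ 0.005486 cm
ground = pixel_cm * 25000 / 100 = 2.54 * 25000 / (463 * 100) = 63500 / 46300 ≈ 1.37 m

1.37 m


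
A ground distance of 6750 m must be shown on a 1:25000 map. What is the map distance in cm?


map_cm = 6750 * 100 / 25000 = 27.0 cm

27.0 cm


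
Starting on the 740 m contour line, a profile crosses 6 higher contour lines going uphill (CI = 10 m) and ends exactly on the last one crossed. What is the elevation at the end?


elevation = 740 + 6 * 10 = 800 m

800 m


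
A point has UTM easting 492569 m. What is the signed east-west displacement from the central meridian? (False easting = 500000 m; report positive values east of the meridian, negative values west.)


displacement = 492569 - 500000 = -7431 m

-7431 m


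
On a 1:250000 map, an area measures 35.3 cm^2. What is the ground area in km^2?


ground_area = 35.3 * (250000/100)^2 = 220625000.0 m^2 = 220.625 km^2

220.625 km^2


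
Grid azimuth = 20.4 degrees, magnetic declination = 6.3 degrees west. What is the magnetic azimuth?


magnetic azimuth = grid azimuth - declination (east +ve)
mag_az = 20.4 - -6.3 = 26.7 degrees

26.7 degrees


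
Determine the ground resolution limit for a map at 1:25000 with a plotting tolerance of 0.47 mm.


ground = 0.47 mm * 25000 / 1000 = 11.75 m

11.75 m


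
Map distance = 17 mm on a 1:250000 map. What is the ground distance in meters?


ground = 17 mm * 250000 / 1000 = 4250.0 m

4250.0 m


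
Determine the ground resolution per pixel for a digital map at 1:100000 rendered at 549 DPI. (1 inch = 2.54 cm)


pixel_cm = 2.54 / 549 ≈ 0.004627 cm
ground = pixel_cm * 100000 / 100 = 2.54 * 100000 / (549 * 100) = 254000 / 54900 ≈ 4.63 m

4.63 m


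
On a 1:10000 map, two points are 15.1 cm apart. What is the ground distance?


ground = 15.1 cm * 10000 / 100 = 1510.0 m = 1.51 km

1.51 km


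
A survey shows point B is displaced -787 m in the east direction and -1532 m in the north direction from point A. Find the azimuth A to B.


az = atan2(-787, -1532) = -152.8 deg
adjusted to 0-360: 207.2 degrees

207.2 degrees


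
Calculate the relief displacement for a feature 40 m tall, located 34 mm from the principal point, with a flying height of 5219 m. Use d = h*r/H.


d = h * r / H = 40 * 34 / 5219 = 0.26 mm

0.26 mm


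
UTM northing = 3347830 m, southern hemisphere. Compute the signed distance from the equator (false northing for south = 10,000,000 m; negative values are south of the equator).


For southern: actual = 3347830 - 10000000 = -6652170 m

-6652170 m


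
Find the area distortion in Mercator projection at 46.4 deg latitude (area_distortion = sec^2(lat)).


area_distortion = 1/cos^2(46.4) = 2.103

2.103
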